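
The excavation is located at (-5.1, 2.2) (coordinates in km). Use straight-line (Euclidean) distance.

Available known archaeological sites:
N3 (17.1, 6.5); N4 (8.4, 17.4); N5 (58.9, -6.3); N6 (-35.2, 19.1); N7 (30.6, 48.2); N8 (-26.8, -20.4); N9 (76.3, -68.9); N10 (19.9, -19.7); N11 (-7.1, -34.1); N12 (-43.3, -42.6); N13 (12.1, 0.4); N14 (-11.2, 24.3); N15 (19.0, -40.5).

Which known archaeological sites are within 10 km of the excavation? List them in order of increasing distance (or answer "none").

Distances from (-5.1, 2.2):
N3: √((22.2)² + (4.3)²) = √(492.840 + 18.490) = 22.6 km
N4: √((13.5)² + (15.2)²) = √(182.250 + 231.040) = 20.3 km
N5: √((64.0)² + (-8.5)²) = √(4096.000 + 72.250) = 64.6 km
N6: √((-30.1)² + (16.9)²) = √(906.010 + 285.610) = 34.5 km
N7: √((35.7)² + (46.0)²) = √(1274.490 + 2116.000) = 58.2 km
N8: √((-21.7)² + (-22.6)²) = √(470.890 + 510.760) = 31.3 km
N9: √((81.4)² + (-71.1)²) = √(6625.960 + 5055.210) = 108.1 km
N10: √((25.0)² + (-21.9)²) = √(625.000 + 479.610) = 33.2 km
N11: √((-2.0)² + (-36.3)²) = √(4.000 + 1317.690) = 36.4 km
N12: √((-38.2)² + (-44.8)²) = √(1459.240 + 2007.040) = 58.9 km
N13: √((17.2)² + (-1.8)²) = √(295.840 + 3.240) = 17.3 km
N14: √((-6.1)² + (22.1)²) = √(37.210 + 488.410) = 22.9 km
N15: √((24.1)² + (-42.7)²) = √(580.810 + 1823.290) = 49.0 km
Threshold 10 km: none within range.

none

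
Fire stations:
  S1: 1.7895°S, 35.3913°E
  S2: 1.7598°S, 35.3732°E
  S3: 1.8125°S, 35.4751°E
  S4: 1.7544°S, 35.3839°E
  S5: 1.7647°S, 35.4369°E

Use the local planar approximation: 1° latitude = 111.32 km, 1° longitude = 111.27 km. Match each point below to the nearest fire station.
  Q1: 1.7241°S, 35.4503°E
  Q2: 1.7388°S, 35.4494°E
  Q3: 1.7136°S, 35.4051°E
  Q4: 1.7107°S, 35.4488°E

Q1→S5; Q2→S5; Q3→S4; Q4→S5

Q1 at 1.7241°S, 35.4503°E:
  S1: 9.8031 km
  S2: 9.4547 km
  S3: 10.2203 km
  S4: 8.1219 km
  S5: 4.7592 km
  → nearest: S5 (4.7592 km)
Q2 at 1.7388°S, 35.4494°E:
  S1: 8.5818 km
  S2: 8.7951 km
  S3: 8.6884 km
  S4: 7.4922 km
  S5: 3.2011 km
  → nearest: S5 (3.2011 km)
Q3 at 1.7136°S, 35.4051°E:
  S1: 8.5876 km
  S2: 6.2489 km
  S3: 13.4862 km
  S4: 5.1179 km
  S5: 6.6992 km
  → nearest: S4 (5.1179 km)
Q4 at 1.7107°S, 35.4488°E:
  S1: 10.8574 km
  S2: 10.0318 km
  S3: 11.7041 km
  S4: 8.7071 km
  S5: 6.1554 km
  → nearest: S5 (6.1554 km)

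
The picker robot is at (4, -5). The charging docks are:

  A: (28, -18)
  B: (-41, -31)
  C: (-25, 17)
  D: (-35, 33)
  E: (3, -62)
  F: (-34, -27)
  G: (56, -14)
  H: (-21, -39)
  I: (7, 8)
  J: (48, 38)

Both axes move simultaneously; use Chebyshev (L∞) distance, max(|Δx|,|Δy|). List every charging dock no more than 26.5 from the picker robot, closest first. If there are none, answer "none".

I, A

Distances from (4, -5):
A: max(|24|, |-13|) = 24
B: max(|-45|, |-26|) = 45
C: max(|-29|, |22|) = 29
D: max(|-39|, |38|) = 39
E: max(|-1|, |-57|) = 57
F: max(|-38|, |-22|) = 38
G: max(|52|, |-9|) = 52
H: max(|-25|, |-34|) = 34
I: max(|3|, |13|) = 13
J: max(|44|, |43|) = 44
Threshold 26.5: I (13), A (24) are within range.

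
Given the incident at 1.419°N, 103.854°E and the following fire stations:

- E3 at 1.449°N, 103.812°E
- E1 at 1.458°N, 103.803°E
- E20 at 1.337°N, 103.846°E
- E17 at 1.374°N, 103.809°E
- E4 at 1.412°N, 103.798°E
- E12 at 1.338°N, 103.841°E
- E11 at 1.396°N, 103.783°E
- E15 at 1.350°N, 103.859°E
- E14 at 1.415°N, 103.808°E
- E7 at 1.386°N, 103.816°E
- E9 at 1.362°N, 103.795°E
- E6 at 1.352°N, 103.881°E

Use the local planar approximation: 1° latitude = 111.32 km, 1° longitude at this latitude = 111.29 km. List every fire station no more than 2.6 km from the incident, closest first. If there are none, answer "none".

Distances from 1.419°N, 103.854°E:
E3: √((0.030·111.32)² + (-0.042·111.29)²) = √(11.15293 + 21.84796) = 5.745 km
E1: √((0.039·111.32)² + (-0.051·111.29)²) = √(18.84845 + 32.21459) = 7.146 km
E20: √((-0.082·111.32)² + (-0.008·111.29)²) = √(83.32477 + 0.79267) = 9.172 km
E17: √((-0.045·111.32)² + (-0.045·111.29)²) = √(25.09409 + 25.08056) = 7.083 km
E4: √((-0.007·111.32)² + (-0.056·111.29)²) = √(0.60721 + 38.84082) = 6.281 km
E12: √((-0.081·111.32)² + (-0.013·111.29)²) = √(81.30485 + 2.09314) = 9.132 km
E11: √((-0.023·111.32)² + (-0.071·111.29)²) = √(6.55544 + 62.43512) = 8.306 km
E15: √((-0.069·111.32)² + (0.005·111.29)²) = √(58.99899 + 0.30964) = 7.701 km
E14: √((-0.004·111.32)² + (-0.046·111.29)²) = √(0.19827 + 26.20764) = 5.139 km
E7: √((-0.033·111.32)² + (-0.038·111.29)²) = √(13.49504 + 17.88461) = 5.602 km
E9: √((-0.057·111.32)² + (-0.059·111.29)²) = √(40.26207 + 43.11380) = 9.131 km
E6: √((-0.067·111.32)² + (0.027·111.29)²) = √(55.62833 + 9.02900) = 8.041 km
Threshold 2.6 km: none within range.

none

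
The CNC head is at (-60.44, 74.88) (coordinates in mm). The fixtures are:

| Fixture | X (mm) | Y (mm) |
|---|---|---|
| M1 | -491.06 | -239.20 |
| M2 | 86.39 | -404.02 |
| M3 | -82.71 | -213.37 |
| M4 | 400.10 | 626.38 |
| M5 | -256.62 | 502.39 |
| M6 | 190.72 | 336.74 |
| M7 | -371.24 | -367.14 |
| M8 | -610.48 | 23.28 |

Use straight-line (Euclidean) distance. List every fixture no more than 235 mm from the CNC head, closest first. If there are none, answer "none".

none

Distances from (-60.44, 74.88):
M1: 532.99 mm
M2: 500.90 mm
M3: 289.11 mm
M4: 718.50 mm
M5: 470.37 mm
M6: 362.84 mm
M7: 540.35 mm
M8: 552.46 mm
Threshold 235 mm: none within range.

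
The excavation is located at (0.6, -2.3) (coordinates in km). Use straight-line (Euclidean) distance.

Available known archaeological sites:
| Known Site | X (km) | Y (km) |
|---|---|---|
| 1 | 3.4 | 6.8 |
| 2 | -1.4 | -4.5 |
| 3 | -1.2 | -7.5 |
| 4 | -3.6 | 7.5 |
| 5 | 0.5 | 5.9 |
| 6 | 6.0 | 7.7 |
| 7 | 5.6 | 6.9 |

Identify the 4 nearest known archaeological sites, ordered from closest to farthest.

Distances from (0.6, -2.3):
1: √((2.8)² + (9.1)²) = √(7.840 + 82.810) = 9.5 km
2: √((-2.0)² + (-2.2)²) = √(4.000 + 4.840) = 3.0 km
3: √((-1.8)² + (-5.2)²) = √(3.240 + 27.040) = 5.5 km
4: √((-4.2)² + (9.8)²) = √(17.640 + 96.040) = 10.7 km
5: √((-0.1)² + (8.2)²) = √(0.010 + 67.240) = 8.2 km
6: √((5.4)² + (10.0)²) = √(29.160 + 100.000) = 11.4 km
7: √((5.0)² + (9.2)²) = √(25.000 + 84.640) = 10.5 km
Sorted: 2 (3.0 km) < 3 (5.5 km) < 5 (8.2 km) < 1 (9.5 km) < 7 (10.5 km) < 4 (10.7 km) < …

2, 3, 5, 1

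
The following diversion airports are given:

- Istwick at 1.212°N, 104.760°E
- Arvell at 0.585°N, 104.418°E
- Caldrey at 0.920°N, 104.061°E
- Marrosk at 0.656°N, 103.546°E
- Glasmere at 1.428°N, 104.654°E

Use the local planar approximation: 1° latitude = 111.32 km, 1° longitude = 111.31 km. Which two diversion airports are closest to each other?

Istwick and Glasmere

Pairwise distances:
Istwick–Arvell: √((-0.627·111.32)² + (-0.342·111.31)²) = √(4871.71055 + 1449.17415) = 79.504 km
Istwick–Caldrey: √((-0.292·111.32)² + (-0.699·111.31)²) = √(1056.60363 + 6053.72540) = 84.323 km
Istwick–Marrosk: √((-0.556·111.32)² + (-1.214·111.31)²) = √(3830.85733 + 18260.20879) = 148.631 km
Istwick–Glasmere: √((0.216·111.32)² + (-0.106·111.31)²) = √(578.16780 + 139.21310) = 26.784 km
Arvell–Caldrey: √((0.335·111.32)² + (-0.357·111.31)²) = √(1390.70818 + 1579.08242) = 54.496 km
Arvell–Marrosk: √((0.071·111.32)² + (-0.872·111.31)²) = √(62.46879 + 9421.09396) = 97.384 km
Arvell–Glasmere: √((0.843·111.32)² + (0.236·111.31)²) = √(8806.46360 + 690.06877) = 97.450 km
Caldrey–Marrosk: √((-0.264·111.32)² + (-0.515·111.31)²) = √(863.68276 + 3286.11550) = 64.419 km
Caldrey–Glasmere: √((0.508·111.32)² + (0.593·111.31)²) = √(3197.96584 + 4356.90161) = 86.919 km
Marrosk–Glasmere: √((0.772·111.32)² + (1.108·111.31)²) = √(7385.51860 + 15210.65396) = 150.320 km
Closest pair: Istwick–Glasmere at 26.784 km.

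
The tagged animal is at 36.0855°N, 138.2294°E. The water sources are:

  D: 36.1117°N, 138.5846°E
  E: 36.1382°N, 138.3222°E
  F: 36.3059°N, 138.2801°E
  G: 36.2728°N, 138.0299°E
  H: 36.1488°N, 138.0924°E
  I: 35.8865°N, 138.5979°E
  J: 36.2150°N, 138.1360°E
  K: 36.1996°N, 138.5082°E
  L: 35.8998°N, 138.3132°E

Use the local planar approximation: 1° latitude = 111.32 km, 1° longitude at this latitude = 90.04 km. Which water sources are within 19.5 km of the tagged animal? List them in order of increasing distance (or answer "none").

Distances from 36.0855°N, 138.2294°E:
D: √((0.0262·111.32)² + (0.3552·90.04)²) = √(8.506462 + 1022.861629) = 32.1149 km
E: √((0.0527·111.32)² + (0.0928·90.04)²) = √(34.416573 + 69.817923) = 10.2095 km
F: √((0.2204·111.32)² + (0.0507·90.04)²) = √(601.962692 + 20.839481) = 24.9560 km
G: √((0.1873·111.32)² + (-0.1995·90.04)²) = √(434.732341 + 322.668650) = 27.5209 km
H: √((0.0633·111.32)² + (-0.1370·90.04)²) = √(49.653951 + 152.164067) = 14.2063 km
I: √((-0.1990·111.32)² + (0.3685·90.04)²) = √(490.741231 + 1100.895146) = 39.8953 km
J: √((0.1295·111.32)² + (-0.0934·90.04)²) = √(207.819326 + 70.723660) = 16.6896 km
K: √((0.1141·111.32)² + (0.2788·90.04)²) = √(161.330947 + 630.168240) = 28.1336 km
L: √((-0.1857·111.32)² + (0.0838·90.04)²) = √(427.336711 + 56.932337) = 22.0061 km
Threshold 19.5 km: E (10.2095 km), H (14.2063 km), J (16.6896 km) are within range.

E, H, J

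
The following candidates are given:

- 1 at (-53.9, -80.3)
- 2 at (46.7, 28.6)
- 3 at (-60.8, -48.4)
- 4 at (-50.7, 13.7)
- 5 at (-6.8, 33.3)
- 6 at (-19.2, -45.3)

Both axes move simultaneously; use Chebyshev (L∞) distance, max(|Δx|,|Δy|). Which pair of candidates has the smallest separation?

1 and 3

Pairwise distances:
1–2: max(|100.6|, |108.9|) = 108.9
1–3: max(|-6.9|, |31.9|) = 31.9
1–4: max(|3.2|, |94.0|) = 94.0
1–5: max(|47.1|, |113.6|) = 113.6
1–6: max(|34.7|, |35.0|) = 35.0
2–3: max(|-107.5|, |-77.0|) = 107.5
2–4: max(|-97.4|, |-14.9|) = 97.4
2–5: max(|-53.5|, |4.7|) = 53.5
2–6: max(|-65.9|, |-73.9|) = 73.9
3–4: max(|10.1|, |62.1|) = 62.1
3–5: max(|54.0|, |81.7|) = 81.7
3–6: max(|41.6|, |3.1|) = 41.6
4–5: max(|43.9|, |19.6|) = 43.9
4–6: max(|31.5|, |-59.0|) = 59.0
5–6: max(|-12.4|, |-78.6|) = 78.6
Closest pair: 1–3 at 31.9.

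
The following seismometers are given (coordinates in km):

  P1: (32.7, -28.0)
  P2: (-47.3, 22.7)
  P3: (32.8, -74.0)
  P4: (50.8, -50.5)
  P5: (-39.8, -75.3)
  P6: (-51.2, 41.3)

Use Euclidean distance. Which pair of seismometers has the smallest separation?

Pairwise distances:
P1–P2: √((-80.0)² + (50.7)²) = √(6400.000 + 2570.490) = 94.7 km
P1–P3: √((0.1)² + (-46.0)²) = √(0.010 + 2116.000) = 46.0 km
P1–P4: √((18.1)² + (-22.5)²) = √(327.610 + 506.250) = 28.9 km
P1–P5: √((-72.5)² + (-47.3)²) = √(5256.250 + 2237.290) = 86.6 km
P1–P6: √((-83.9)² + (69.3)²) = √(7039.210 + 4802.490) = 108.8 km
P2–P3: √((80.1)² + (-96.7)²) = √(6416.010 + 9350.890) = 125.6 km
P2–P4: √((98.1)² + (-73.2)²) = √(9623.610 + 5358.240) = 122.4 km
P2–P5: √((7.5)² + (-98.0)²) = √(56.250 + 9604.000) = 98.3 km
P2–P6: √((-3.9)² + (18.6)²) = √(15.210 + 345.960) = 19.0 km
P3–P4: √((18.0)² + (23.5)²) = √(324.000 + 552.250) = 29.6 km
P3–P5: √((-72.6)² + (-1.3)²) = √(5270.760 + 1.690) = 72.6 km
P3–P6: √((-84.0)² + (115.3)²) = √(7056.000 + 13294.090) = 142.7 km
P4–P5: √((-90.6)² + (-24.8)²) = √(8208.360 + 615.040) = 93.9 km
P4–P6: √((-102.0)² + (91.8)²) = √(10404.000 + 8427.240) = 137.2 km
P5–P6: √((-11.4)² + (116.6)²) = √(129.960 + 13595.560) = 117.2 km
Closest pair: P2–P6 at 19.0 km.

P2 and P6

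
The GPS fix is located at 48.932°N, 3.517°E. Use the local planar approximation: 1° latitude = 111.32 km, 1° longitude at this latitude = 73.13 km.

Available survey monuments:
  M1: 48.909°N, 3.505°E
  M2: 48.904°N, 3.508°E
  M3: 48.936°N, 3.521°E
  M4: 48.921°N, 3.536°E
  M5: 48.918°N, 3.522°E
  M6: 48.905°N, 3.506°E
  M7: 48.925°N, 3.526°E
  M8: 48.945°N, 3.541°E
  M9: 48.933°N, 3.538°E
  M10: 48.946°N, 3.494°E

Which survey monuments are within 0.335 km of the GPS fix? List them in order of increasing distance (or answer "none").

Distances from 48.932°N, 3.517°E:
M1: √((-0.023·111.32)² + (-0.012·73.13)²) = √(6.55544 + 0.77011) = 2.707 km
M2: √((-0.028·111.32)² + (-0.009·73.13)²) = √(9.71544 + 0.43319) = 3.186 km
M3: √((0.004·111.32)² + (0.004·73.13)²) = √(0.19827 + 0.08557) = 0.533 km
M4: √((-0.011·111.32)² + (0.019·73.13)²) = √(1.49945 + 1.93063) = 1.852 km
M5: √((-0.014·111.32)² + (0.005·73.13)²) = √(2.42886 + 0.13370) = 1.601 km
M6: √((-0.027·111.32)² + (-0.011·73.13)²) = √(9.03387 + 0.64711) = 3.111 km
M7: √((-0.007·111.32)² + (0.009·73.13)²) = √(0.60721 + 0.43319) = 1.020 km
M8: √((0.013·111.32)² + (0.024·73.13)²) = √(2.09427 + 3.08045) = 2.275 km
M9: √((0.001·111.32)² + (0.021·73.13)²) = √(0.01239 + 2.35847) = 1.540 km
M10: √((0.014·111.32)² + (-0.023·73.13)²) = √(2.42886 + 2.82909) = 2.293 km
Threshold 0.335 km: none within range.

none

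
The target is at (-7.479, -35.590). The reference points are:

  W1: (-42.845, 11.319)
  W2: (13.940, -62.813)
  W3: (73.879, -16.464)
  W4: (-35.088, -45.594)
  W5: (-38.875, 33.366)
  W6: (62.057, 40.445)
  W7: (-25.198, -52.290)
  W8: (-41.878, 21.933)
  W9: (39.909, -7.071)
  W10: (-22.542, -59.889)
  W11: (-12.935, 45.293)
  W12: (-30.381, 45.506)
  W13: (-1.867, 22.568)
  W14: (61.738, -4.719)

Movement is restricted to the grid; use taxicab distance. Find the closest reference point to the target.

Distances from (-7.479, -35.590):
W1: |-35.366| + |46.909| = 35.366 + 46.909 = 82.275
W2: |21.419| + |-27.223| = 21.419 + 27.223 = 48.642
W3: |81.358| + |19.126| = 81.358 + 19.126 = 100.484
W4: |-27.609| + |-10.004| = 27.609 + 10.004 = 37.613
W5: |-31.396| + |68.956| = 31.396 + 68.956 = 100.352
W6: |69.536| + |76.035| = 69.536 + 76.035 = 145.571
W7: |-17.719| + |-16.700| = 17.719 + 16.700 = 34.419
W8: |-34.399| + |57.523| = 34.399 + 57.523 = 91.922
W9: |47.388| + |28.519| = 47.388 + 28.519 = 75.907
W10: |-15.063| + |-24.299| = 15.063 + 24.299 = 39.362
W11: |-5.456| + |80.883| = 5.456 + 80.883 = 86.339
W12: |-22.902| + |81.096| = 22.902 + 81.096 = 103.998
W13: |5.612| + |58.158| = 5.612 + 58.158 = 63.770
W14: |69.217| + |30.871| = 69.217 + 30.871 = 100.088
Minimum: W7 at 34.419.

W7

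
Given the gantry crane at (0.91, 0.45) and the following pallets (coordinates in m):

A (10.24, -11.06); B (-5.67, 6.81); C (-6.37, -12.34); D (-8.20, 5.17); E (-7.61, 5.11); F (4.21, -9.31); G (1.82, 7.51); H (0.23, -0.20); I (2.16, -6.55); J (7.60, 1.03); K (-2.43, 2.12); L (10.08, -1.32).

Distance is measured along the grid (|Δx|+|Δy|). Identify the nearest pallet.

H

Distances from (0.91, 0.45):
A: |9.33| + |-11.51| = 9.33 + 11.51 = 20.84 m
B: |-6.58| + |6.36| = 6.58 + 6.36 = 12.94 m
C: |-7.28| + |-12.79| = 7.28 + 12.79 = 20.07 m
D: |-9.11| + |4.72| = 9.11 + 4.72 = 13.83 m
E: |-8.52| + |4.66| = 8.52 + 4.66 = 13.18 m
F: |3.30| + |-9.76| = 3.30 + 9.76 = 13.06 m
G: |0.91| + |7.06| = 0.91 + 7.06 = 7.97 m
H: |-0.68| + |-0.65| = 0.68 + 0.65 = 1.33 m
I: |1.25| + |-7.00| = 1.25 + 7.00 = 8.25 m
J: |6.69| + |0.58| = 6.69 + 0.58 = 7.27 m
K: |-3.34| + |1.67| = 3.34 + 1.67 = 5.01 m
L: |9.17| + |-1.77| = 9.17 + 1.77 = 10.94 m
Minimum: H at 1.33 m.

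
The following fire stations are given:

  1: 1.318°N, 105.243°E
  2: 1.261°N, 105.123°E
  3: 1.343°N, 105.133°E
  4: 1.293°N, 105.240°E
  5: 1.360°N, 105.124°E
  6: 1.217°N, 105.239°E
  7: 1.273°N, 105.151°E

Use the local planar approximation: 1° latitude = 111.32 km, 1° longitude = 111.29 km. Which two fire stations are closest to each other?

Pairwise distances:
1–2: 14.786 km
1–3: 12.554 km
1–4: 2.803 km
1–5: 14.045 km
1–6: 11.252 km
1–7: 11.398 km
2–3: 9.196 km
2–4: 13.499 km
2–5: 11.021 km
2–6: 13.808 km
2–7: 3.390 km
3–4: 13.145 km
3–5: 2.141 km
3–6: 18.328 km
3–7: 8.046 km
4–5: 14.909 km
4–6: 8.461 km
4–7: 10.152 km
5–6: 20.426 km
5–7: 10.140 km
6–7: 11.609 km
Closest pair: 3–5 at 2.141 km.

3 and 5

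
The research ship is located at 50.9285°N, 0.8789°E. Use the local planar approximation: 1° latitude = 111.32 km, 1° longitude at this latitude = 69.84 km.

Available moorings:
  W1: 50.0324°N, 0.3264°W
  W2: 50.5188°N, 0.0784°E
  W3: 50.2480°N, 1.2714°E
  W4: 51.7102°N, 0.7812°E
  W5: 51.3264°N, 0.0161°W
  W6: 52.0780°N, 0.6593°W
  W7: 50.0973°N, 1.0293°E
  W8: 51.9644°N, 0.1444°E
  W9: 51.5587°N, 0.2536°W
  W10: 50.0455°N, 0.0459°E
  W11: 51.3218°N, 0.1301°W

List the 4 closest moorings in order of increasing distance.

Distances from 50.9285°N, 0.8789°E:
W1: 130.5251 km
W2: 72.1502 km
W3: 80.5604 km
W4: 87.2860 km
W5: 76.6099 km
W6: 167.0782 km
W7: 93.1235 km
W8: 126.2113 km
W9: 105.7232 km
W10: 114.2215 km
W11: 82.9620 km
Sorted: W2 (72.1502 km) < W5 (76.6099 km) < W3 (80.5604 km) < W11 (82.9620 km) < W4 (87.2860 km) < W7 (93.1235 km) < …

W2, W5, W3, W11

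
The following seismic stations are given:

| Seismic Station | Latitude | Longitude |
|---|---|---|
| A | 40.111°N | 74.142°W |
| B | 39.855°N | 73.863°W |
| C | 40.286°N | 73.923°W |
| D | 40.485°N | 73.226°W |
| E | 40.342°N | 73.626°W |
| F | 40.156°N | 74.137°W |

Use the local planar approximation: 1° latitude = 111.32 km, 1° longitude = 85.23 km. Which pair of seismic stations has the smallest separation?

A and F

Pairwise distances:
A–B: √((-0.256·111.32)² + (0.279·85.23)²) = √(812.13144 + 565.44893) = 37.116 km
A–C: √((0.175·111.32)² + (0.219·85.23)²) = √(379.50936 + 348.39604) = 26.980 km
A–D: √((0.374·111.32)² + (0.916·85.23)²) = √(1733.36331 + 6095.03108) = 88.478 km
A–E: √((0.231·111.32)² + (0.516·85.23)²) = √(661.25711 + 1934.12429) = 50.945 km
A–F: √((0.045·111.32)² + (0.005·85.23)²) = √(25.09409 + 0.18160) = 5.027 km
B–C: √((0.431·111.32)² + (-0.060·85.23)²) = √(2301.97676 + 26.15095) = 48.251 km
B–D: √((0.630·111.32)² + (0.637·85.23)²) = √(4918.44132 + 2947.56806) = 88.691 km
B–E: √((0.487·111.32)² + (0.237·85.23)²) = √(2939.03202 + 408.02020) = 57.854 km
B–F: √((0.301·111.32)² + (-0.274·85.23)²) = √(1122.74049 + 545.36354) = 40.842 km
C–D: √((0.199·111.32)² + (0.697·85.23)²) = √(490.74123 + 3528.99086) = 63.401 km
C–E: √((0.056·111.32)² + (0.297·85.23)²) = √(38.86176 + 640.76366) = 26.070 km
C–F: √((-0.130·111.32)² + (-0.214·85.23)²) = √(209.42721 + 332.66915) = 23.283 km
D–E: √((-0.143·111.32)² + (-0.400·85.23)²) = √(253.40692 + 1162.26446) = 37.625 km
D–F: √((-0.329·111.32)² + (-0.911·85.23)²) = √(1341.33789 + 6028.67304) = 85.849 km
E–F: √((-0.186·111.32)² + (-0.511·85.23)²) = √(428.71856 + 1896.82287) = 48.224 km
Closest pair: A–F at 5.027 km.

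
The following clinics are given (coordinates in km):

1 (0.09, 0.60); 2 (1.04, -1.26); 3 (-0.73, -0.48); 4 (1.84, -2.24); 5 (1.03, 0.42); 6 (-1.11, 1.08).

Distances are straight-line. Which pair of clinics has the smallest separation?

Pairwise distances:
1–2: √((0.95)² + (-1.86)²) = √(0.9025 + 3.4596) = 2.09 km
1–3: √((-0.82)² + (-1.08)²) = √(0.6724 + 1.1664) = 1.36 km
1–4: √((1.75)² + (-2.84)²) = √(3.0625 + 8.0656) = 3.34 km
1–5: √((0.94)² + (-0.18)²) = √(0.8836 + 0.0324) = 0.96 km
1–6: √((-1.20)² + (0.48)²) = √(1.4400 + 0.2304) = 1.29 km
2–3: √((-1.77)² + (0.78)²) = √(3.1329 + 0.6084) = 1.93 km
2–4: √((0.80)² + (-0.98)²) = √(0.6400 + 0.9604) = 1.27 km
2–5: √((-0.01)² + (1.68)²) = √(0.0001 + 2.8224) = 1.68 km
2–6: √((-2.15)² + (2.34)²) = √(4.6225 + 5.4756) = 3.18 km
3–4: √((2.57)² + (-1.76)²) = √(6.6049 + 3.0976) = 3.11 km
3–5: √((1.76)² + (0.90)²) = √(3.0976 + 0.8100) = 1.98 km
3–6: √((-0.38)² + (1.56)²) = √(0.1444 + 2.4336) = 1.61 km
4–5: √((-0.81)² + (2.66)²) = √(0.6561 + 7.0756) = 2.78 km
4–6: √((-2.95)² + (3.32)²) = √(8.7025 + 11.0224) = 4.44 km
5–6: √((-2.14)² + (0.66)²) = √(4.5796 + 0.4356) = 2.24 km
Closest pair: 1–5 at 0.96 km.

1 and 5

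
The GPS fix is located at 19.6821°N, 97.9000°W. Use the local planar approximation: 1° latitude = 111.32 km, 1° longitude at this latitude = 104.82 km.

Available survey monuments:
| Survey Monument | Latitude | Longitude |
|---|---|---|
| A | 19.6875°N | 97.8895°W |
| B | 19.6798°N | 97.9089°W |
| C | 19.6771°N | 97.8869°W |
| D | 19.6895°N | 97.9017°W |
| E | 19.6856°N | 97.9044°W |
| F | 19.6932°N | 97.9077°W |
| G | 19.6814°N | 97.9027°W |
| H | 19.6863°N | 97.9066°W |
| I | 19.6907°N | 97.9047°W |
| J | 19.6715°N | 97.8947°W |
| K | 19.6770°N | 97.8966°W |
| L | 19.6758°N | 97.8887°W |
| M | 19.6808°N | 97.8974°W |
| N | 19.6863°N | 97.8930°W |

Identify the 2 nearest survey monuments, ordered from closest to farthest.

Distances from 19.6821°N, 97.9000°W:
A: 1.2541 km
B: 0.9674 km
C: 1.4817 km
D: 0.8428 km
E: 0.6038 km
F: 1.4759 km
G: 0.2935 km
H: 0.8350 km
I: 1.0767 km
J: 1.3042 km
K: 0.6703 km
L: 1.3765 km
M: 0.3086 km
N: 0.8700 km
Sorted: G (0.2935 km) < M (0.3086 km) < E (0.6038 km) < K (0.6703 km) < …

G, M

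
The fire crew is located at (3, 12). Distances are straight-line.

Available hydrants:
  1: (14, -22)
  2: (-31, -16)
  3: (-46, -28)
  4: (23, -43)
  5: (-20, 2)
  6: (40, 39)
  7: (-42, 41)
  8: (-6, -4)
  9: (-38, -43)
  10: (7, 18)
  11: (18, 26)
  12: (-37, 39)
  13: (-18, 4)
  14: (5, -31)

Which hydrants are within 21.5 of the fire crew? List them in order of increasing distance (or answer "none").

Distances from (3, 12):
1: √((11)² + (-34)²) = √(121.000 + 1156.000) = 35.7
2: √((-34)² + (-28)²) = √(1156.000 + 784.000) = 44.0
3: √((-49)² + (-40)²) = √(2401.000 + 1600.000) = 63.3
4: √((20)² + (-55)²) = √(400.000 + 3025.000) = 58.5
5: √((-23)² + (-10)²) = √(529.000 + 100.000) = 25.1
6: √((37)² + (27)²) = √(1369.000 + 729.000) = 45.8
7: √((-45)² + (29)²) = √(2025.000 + 841.000) = 53.5
8: √((-9)² + (-16)²) = √(81.000 + 256.000) = 18.4
9: √((-41)² + (-55)²) = √(1681.000 + 3025.000) = 68.6
10: √((4)² + (6)²) = √(16.000 + 36.000) = 7.2
11: √((15)² + (14)²) = √(225.000 + 196.000) = 20.5
12: √((-40)² + (27)²) = √(1600.000 + 729.000) = 48.3
13: √((-21)² + (-8)²) = √(441.000 + 64.000) = 22.5
14: √((2)² + (-43)²) = √(4.000 + 1849.000) = 43.0
Threshold 21.5: 10 (7.2), 8 (18.4), 11 (20.5) are within range.

10, 8, 11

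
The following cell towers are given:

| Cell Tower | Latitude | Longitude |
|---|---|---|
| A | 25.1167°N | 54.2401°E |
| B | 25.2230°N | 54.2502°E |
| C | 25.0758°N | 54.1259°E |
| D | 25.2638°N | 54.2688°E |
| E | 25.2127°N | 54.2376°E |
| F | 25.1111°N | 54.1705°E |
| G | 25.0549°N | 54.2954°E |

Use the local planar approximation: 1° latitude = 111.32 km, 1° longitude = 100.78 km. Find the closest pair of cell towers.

B and E

Pairwise distances:
A–B: √((0.1063·111.32)² + (0.0101·100.78)²) = √(140.027368 + 1.036076) = 11.8770 km
A–C: √((-0.0409·111.32)² + (-0.1142·100.78)²) = √(20.729700 + 132.458830) = 12.3769 km
A–D: √((0.1471·111.32)² + (0.0287·100.78)²) = √(268.146258 + 8.365897) = 16.6287 km
A–E: √((0.0960·111.32)² + (-0.0025·100.78)²) = √(114.205984 + 0.063479) = 10.6897 km
A–F: √((-0.0056·111.32)² + (-0.0696·100.78)²) = √(0.388618 + 49.200236) = 7.0419 km
A–G: √((-0.0618·111.32)² + (0.0553·100.78)²) = √(47.328566 + 31.059823) = 8.8537 km
B–C: √((-0.1472·111.32)² + (-0.1243·100.78)²) = √(268.510959 + 156.924577) = 20.6261 km
B–D: √((0.0408·111.32)² + (0.0186·100.78)²) = √(20.628456 + 3.513780) = 4.9135 km
B–E: √((-0.0103·111.32)² + (-0.0126·100.78)²) = √(1.314682 + 1.612463) = 1.7109 km
B–F: √((-0.1119·111.32)² + (-0.0797·100.78)²) = √(155.169574 + 64.515691) = 14.8218 km
B–G: √((-0.1681·111.32)² + (0.0452·100.78)²) = √(350.172327 + 20.750357) = 19.2594 km
C–D: √((0.1880·111.32)² + (0.1429·100.78)²) = √(437.987881 + 207.402108) = 25.4045 km
C–E: √((0.1369·111.32)² + (0.1117·100.78)²) = √(232.248700 + 126.722886) = 18.9465 km
C–F: √((0.0353·111.32)² + (0.0446·100.78)²) = √(15.441725 + 20.203119) = 5.9703 km
C–G: √((-0.0209·111.32)² + (0.1695·100.78)²) = √(5.413012 + 291.801898) = 17.2399 km
D–E: √((-0.0511·111.32)² + (-0.0312·100.78)²) = √(32.358486 + 9.886849) = 6.4996 km
D–F: √((-0.1527·111.32)² + (-0.0983·100.78)²) = √(288.951178 + 98.142190) = 19.6747 km
D–G: √((-0.2089·111.32)² + (0.0266·100.78)²) = √(540.783305 + 7.186410) = 23.4088 km
E–F: √((-0.1016·111.32)² + (-0.0671·100.78)²) = √(127.918633 + 45.729215) = 13.1776 km
E–G: √((-0.1578·111.32)² + (0.0578·100.78)²) = √(308.574755 + 33.931604) = 18.5069 km
F–G: √((-0.0562·111.32)² + (0.1249·100.78)²) = √(39.139838 + 158.443193) = 14.0564 km
Closest pair: B–E at 1.7109 km.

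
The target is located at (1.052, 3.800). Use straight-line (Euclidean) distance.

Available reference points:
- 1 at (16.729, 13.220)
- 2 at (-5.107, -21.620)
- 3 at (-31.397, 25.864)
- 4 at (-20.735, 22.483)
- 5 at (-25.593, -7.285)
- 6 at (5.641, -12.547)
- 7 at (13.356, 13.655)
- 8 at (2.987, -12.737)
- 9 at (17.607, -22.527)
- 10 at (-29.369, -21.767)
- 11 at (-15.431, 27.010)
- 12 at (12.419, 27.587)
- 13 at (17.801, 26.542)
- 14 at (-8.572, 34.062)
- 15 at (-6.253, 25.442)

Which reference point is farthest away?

Distances from (1.052, 3.800):
1: 18.289
2: 26.155
3: 39.240
4: 28.701
5: 28.859
6: 16.979
7: 15.764
8: 16.650
9: 31.100
10: 39.738
11: 28.467
12: 26.363
13: 28.244
14: 31.755
15: 22.842
Maximum: 10 at 39.738.

10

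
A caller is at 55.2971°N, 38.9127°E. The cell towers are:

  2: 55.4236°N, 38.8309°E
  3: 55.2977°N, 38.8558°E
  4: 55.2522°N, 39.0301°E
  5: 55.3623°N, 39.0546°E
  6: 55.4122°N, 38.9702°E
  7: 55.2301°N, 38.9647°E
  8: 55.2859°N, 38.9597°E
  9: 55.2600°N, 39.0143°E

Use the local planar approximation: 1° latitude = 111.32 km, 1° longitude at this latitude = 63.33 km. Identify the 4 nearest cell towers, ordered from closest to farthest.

Distances from 55.2971°N, 38.9127°E:
2: √((0.1265·111.32)² + (-0.0818·63.33)²) = √(198.302161 + 26.836482) = 15.0046 km
3: √((0.0006·111.32)² + (-0.0569·63.33)²) = √(0.004461 + 12.985046) = 3.6041 km
4: √((-0.0449·111.32)² + (0.1174·63.33)²) = √(24.982683 + 55.278363) = 8.9589 km
5: √((0.0652·111.32)² + (0.1419·63.33)²) = √(52.679493 + 80.757668) = 11.5515 km
6: √((0.1151·111.32)² + (0.0575·63.33)²) = √(164.171226 + 13.260340) = 13.3203 km
7: √((-0.0670·111.32)² + (0.0520·63.33)²) = √(55.628327 + 10.844903) = 8.1531 km
8: √((-0.0112·111.32)² + (0.0470·63.33)²) = √(1.554470 + 8.859612) = 3.2271 km
9: √((-0.0371·111.32)² + (0.1016·63.33)²) = √(17.056669 + 41.400577) = 7.6457 km
Sorted: 8 (3.2271 km) < 3 (3.6041 km) < 9 (7.6457 km) < 7 (8.1531 km) < 4 (8.9589 km) < 5 (11.5515 km) < …

8, 3, 9, 7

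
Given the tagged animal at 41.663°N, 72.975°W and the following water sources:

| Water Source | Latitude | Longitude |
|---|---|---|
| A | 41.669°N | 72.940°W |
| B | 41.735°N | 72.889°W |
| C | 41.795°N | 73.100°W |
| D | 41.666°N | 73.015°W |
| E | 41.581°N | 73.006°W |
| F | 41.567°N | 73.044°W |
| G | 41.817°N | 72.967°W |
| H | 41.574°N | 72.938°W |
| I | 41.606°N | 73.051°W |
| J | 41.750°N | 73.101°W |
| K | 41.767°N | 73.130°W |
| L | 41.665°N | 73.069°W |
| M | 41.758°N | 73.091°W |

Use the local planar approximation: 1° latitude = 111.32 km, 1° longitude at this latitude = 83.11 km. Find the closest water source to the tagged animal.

A

Distances from 41.663°N, 72.975°W:
A: √((0.006·111.32)² + (0.035·83.11)²) = √(0.44612 + 8.46141) = 2.985 km
B: √((0.072·111.32)² + (0.086·83.11)²) = √(64.24087 + 51.08618) = 10.739 km
C: √((0.132·111.32)² + (-0.125·83.11)²) = √(215.92069 + 107.92613) = 17.996 km
D: √((0.003·111.32)² + (-0.040·83.11)²) = √(0.11153 + 11.05164) = 3.341 km
E: √((-0.082·111.32)² + (-0.031·83.11)²) = √(83.32477 + 6.63789) = 9.485 km
F: √((-0.096·111.32)² + (-0.069·83.11)²) = √(114.20598 + 32.88552) = 12.128 km
G: √((0.154·111.32)² + (0.008·83.11)²) = √(293.89205 + 0.44207) = 17.156 km
H: √((-0.089·111.32)² + (0.037·83.11)²) = √(98.15816 + 9.45606) = 10.374 km
I: √((-0.057·111.32)² + (-0.076·83.11)²) = √(40.26207 + 39.89640) = 8.953 km
J: √((0.087·111.32)² + (-0.126·83.11)²) = √(93.79613 + 109.65985) = 14.264 km
K: √((0.104·111.32)² + (-0.155·83.11)²) = √(134.03341 + 165.94721) = 17.320 km
L: √((0.002·111.32)² + (-0.094·83.11)²) = √(0.04957 + 61.03266) = 7.816 km
M: √((0.095·111.32)² + (-0.116·83.11)²) = √(111.83909 + 92.94425) = 14.310 km
Minimum: A at 2.985 km.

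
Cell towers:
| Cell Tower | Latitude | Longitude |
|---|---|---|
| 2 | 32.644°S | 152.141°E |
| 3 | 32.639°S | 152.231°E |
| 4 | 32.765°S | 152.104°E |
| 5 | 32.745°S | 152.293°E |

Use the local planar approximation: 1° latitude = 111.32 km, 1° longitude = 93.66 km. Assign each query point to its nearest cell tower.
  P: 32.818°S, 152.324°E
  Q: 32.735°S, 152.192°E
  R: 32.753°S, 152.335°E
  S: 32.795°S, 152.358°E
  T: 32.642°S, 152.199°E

P→5; Q→4; R→5; S→5; T→3

P at 32.818°S, 152.324°E:
  2: √((0.174·111.32)² + (-0.183·93.66)²) = √(375.18450 + 293.77206) = 25.864 km
  3: √((0.179·111.32)² + (-0.093·93.66)²) = √(397.05663 + 75.87072) = 21.747 km
  4: √((0.053·111.32)² + (-0.220·93.66)²) = √(34.80953 + 424.57427) = 21.433 km
  5: √((0.073·111.32)² + (-0.031·93.66)²) = √(66.03773 + 8.43008) = 8.629 km
  → nearest: 5 (8.629 km)
Q at 32.735°S, 152.192°E:
  2: √((0.091·111.32)² + (-0.051·93.66)²) = √(102.61933 + 22.81648) = 11.200 km
  3: √((0.096·111.32)² + (0.039·93.66)²) = √(114.20598 + 13.34251) = 11.294 km
  4: √((-0.030·111.32)² + (-0.088·93.66)²) = √(11.15293 + 67.93188) = 8.893 km
  5: √((-0.010·111.32)² + (0.101·93.66)²) = √(1.23921 + 89.48517) = 9.525 km
  → nearest: 4 (8.893 km)
R at 32.753°S, 152.335°E:
  2: √((0.109·111.32)² + (-0.194·93.66)²) = √(147.23104 + 330.15035) = 21.849 km
  3: √((0.114·111.32)² + (-0.104·93.66)²) = √(161.04828 + 94.88007) = 15.998 km
  4: √((-0.012·111.32)² + (-0.231·93.66)²) = √(1.78447 + 468.09313) = 21.677 km
  5: √((0.008·111.32)² + (-0.042·93.66)²) = √(0.79310 + 15.47415) = 4.033 km
  → nearest: 5 (4.033 km)
S at 32.795°S, 152.358°E:
  2: √((0.151·111.32)² + (-0.217·93.66)²) = √(282.55324 + 413.07392) = 26.375 km
  3: √((0.156·111.32)² + (-0.127·93.66)²) = √(301.57518 + 141.48674) = 21.049 km
  4: √((0.030·111.32)² + (-0.254·93.66)²) = √(11.15293 + 565.94697) = 24.023 km
  5: √((0.050·111.32)² + (-0.065·93.66)²) = √(30.98036 + 37.06253) = 8.249 km
  → nearest: 5 (8.249 km)
T at 32.642°S, 152.199°E:
  2: √((-0.002·111.32)² + (-0.058·93.66)²) = √(0.04957 + 29.50967) = 5.437 km
  3: √((0.003·111.32)² + (0.032·93.66)²) = √(0.11153 + 8.98273) = 3.016 km
  4: √((-0.123·111.32)² + (-0.095·93.66)²) = √(187.48072 + 79.16907) = 16.329 km
  5: √((-0.103·111.32)² + (0.094·93.66)²) = √(131.46824 + 77.51112) = 14.456 km
  → nearest: 3 (3.016 km)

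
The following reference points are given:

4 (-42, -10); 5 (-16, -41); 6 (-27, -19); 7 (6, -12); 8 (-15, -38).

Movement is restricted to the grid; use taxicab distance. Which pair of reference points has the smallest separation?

Pairwise distances:
5–8: |1| + |3| = 1 + 3 = 4
4–6: |15| + |-9| = 15 + 9 = 24
6–8: |12| + |-19| = 12 + 19 = 31
5–6: |-11| + |22| = 11 + 22 = 33
6–7: |33| + |7| = 33 + 7 = 40
7–8: |-21| + |-26| = 21 + 26 = 47
4–7: |48| + |-2| = 48 + 2 = 50
5–7: |22| + |29| = 22 + 29 = 51
4–8: |27| + |-28| = 27 + 28 = 55
4–5: |26| + |-31| = 26 + 31 = 57
Closest pair: 5–8 at 4.

5 and 8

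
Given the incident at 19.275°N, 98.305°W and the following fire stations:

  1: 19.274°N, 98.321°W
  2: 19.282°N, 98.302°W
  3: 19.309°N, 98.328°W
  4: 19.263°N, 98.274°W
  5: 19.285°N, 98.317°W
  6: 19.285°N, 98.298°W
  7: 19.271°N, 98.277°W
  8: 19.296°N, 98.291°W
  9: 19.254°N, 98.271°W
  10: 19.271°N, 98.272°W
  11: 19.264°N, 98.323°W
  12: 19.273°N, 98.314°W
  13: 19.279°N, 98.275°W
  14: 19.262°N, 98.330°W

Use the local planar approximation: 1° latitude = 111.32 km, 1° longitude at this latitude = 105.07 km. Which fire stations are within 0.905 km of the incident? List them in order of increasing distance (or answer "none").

2

Distances from 19.275°N, 98.305°W:
1: √((-0.001·111.32)² + (-0.016·105.07)²) = √(0.01239 + 2.82616) = 1.685 km
2: √((0.007·111.32)² + (0.003·105.07)²) = √(0.60721 + 0.09936) = 0.841 km
3: √((0.034·111.32)² + (-0.023·105.07)²) = √(14.32532 + 5.84000) = 4.491 km
4: √((-0.012·111.32)² + (0.031·105.07)²) = √(1.78447 + 10.60916) = 3.520 km
5: √((0.010·111.32)² + (-0.012·105.07)²) = √(1.23921 + 1.58972) = 1.682 km
6: √((0.010·111.32)² + (0.007·105.07)²) = √(1.23921 + 0.54095) = 1.334 km
7: √((-0.004·111.32)² + (0.028·105.07)²) = √(0.19827 + 8.65513) = 2.975 km
8: √((0.021·111.32)² + (0.014·105.07)²) = √(5.46493 + 2.16378) = 2.762 km
9: √((-0.021·111.32)² + (0.034·105.07)²) = √(5.46493 + 12.76190) = 4.269 km
10: √((-0.004·111.32)² + (0.033·105.07)²) = √(0.19827 + 12.02224) = 3.496 km
11: √((-0.011·111.32)² + (-0.018·105.07)²) = √(1.49945 + 3.57686) = 2.253 km
12: √((-0.002·111.32)² + (-0.009·105.07)²) = √(0.04957 + 0.89422) = 0.971 km
13: √((0.004·111.32)² + (0.030·105.07)²) = √(0.19827 + 9.93573) = 3.183 km
14: √((-0.013·111.32)² + (-0.025·105.07)²) = √(2.09427 + 6.89982) = 2.999 km
Threshold 0.905 km: 2 (0.841 km) is within range.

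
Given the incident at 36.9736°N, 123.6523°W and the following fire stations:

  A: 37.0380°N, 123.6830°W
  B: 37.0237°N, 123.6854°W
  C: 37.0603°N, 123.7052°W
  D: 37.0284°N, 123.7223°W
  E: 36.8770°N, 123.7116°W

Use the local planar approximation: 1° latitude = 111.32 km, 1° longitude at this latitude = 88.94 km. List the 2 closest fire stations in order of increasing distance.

Distances from 36.9736°N, 123.6523°W:
A: 7.6714 km
B: 6.3064 km
C: 10.7372 km
D: 8.7163 km
E: 11.9773 km
Sorted: B (6.3064 km) < A (7.6714 km) < D (8.7163 km) < C (10.7372 km) < …

B, A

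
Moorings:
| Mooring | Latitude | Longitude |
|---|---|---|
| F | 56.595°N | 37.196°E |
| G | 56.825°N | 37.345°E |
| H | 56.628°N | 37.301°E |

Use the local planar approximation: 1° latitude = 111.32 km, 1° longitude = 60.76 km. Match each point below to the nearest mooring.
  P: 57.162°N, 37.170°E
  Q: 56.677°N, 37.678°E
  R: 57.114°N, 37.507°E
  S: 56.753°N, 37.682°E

P→G; Q→H; R→G; S→G

P at 57.162°N, 37.170°E:
  F: 63.138 km
  G: 38.993 km
  H: 59.975 km
  → nearest: G (38.993 km)
Q at 56.677°N, 37.678°E:
  F: 30.676 km
  G: 26.092 km
  H: 23.547 km
  → nearest: H (23.547 km)
R at 57.114°N, 37.507°E:
  F: 60.787 km
  G: 33.644 km
  H: 55.531 km
  → nearest: G (33.644 km)
S at 56.753°N, 37.682°E:
  F: 34.371 km
  G: 21.989 km
  H: 27.010 km
  → nearest: G (21.989 km)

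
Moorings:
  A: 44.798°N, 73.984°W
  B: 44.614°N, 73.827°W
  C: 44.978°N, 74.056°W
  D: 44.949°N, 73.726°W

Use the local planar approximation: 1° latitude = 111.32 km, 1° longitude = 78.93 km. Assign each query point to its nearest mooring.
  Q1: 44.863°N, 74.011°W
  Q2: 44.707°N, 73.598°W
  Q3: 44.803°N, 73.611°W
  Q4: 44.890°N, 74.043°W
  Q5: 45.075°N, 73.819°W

Q1→A; Q2→B; Q3→D; Q4→C; Q5→D

Q1 at 44.863°N, 74.011°W:
  A: 7.543 km
  B: 31.293 km
  C: 13.285 km
  D: 24.447 km
  → nearest: A (7.543 km)
Q2 at 44.707°N, 73.598°W:
  A: 32.107 km
  B: 20.830 km
  C: 47.084 km
  D: 28.772 km
  → nearest: B (20.830 km)
Q3 at 44.803°N, 73.611°W:
  A: 29.446 km
  B: 27.080 km
  C: 40.165 km
  D: 18.616 km
  → nearest: D (18.616 km)
Q4 at 44.890°N, 74.043°W:
  A: 11.250 km
  B: 35.138 km
  C: 9.850 km
  D: 25.868 km
  → nearest: C (9.850 km)
Q5 at 45.075°N, 73.819°W:
  A: 33.473 km
  B: 51.322 km
  C: 21.599 km
  D: 15.831 km
  → nearest: D (15.831 km)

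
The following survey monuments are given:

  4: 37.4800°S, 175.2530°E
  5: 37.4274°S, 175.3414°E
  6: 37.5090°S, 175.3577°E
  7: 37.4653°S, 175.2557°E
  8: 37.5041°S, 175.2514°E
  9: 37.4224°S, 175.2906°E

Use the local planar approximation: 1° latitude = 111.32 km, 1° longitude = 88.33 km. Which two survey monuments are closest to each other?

Pairwise distances:
4–7: √((0.0147·111.32)² + (0.0027·88.33)²) = √(2.677818 + 0.056878) = 1.6537 km
4–8: √((-0.0241·111.32)² + (-0.0016·88.33)²) = √(7.197480 + 0.019974) = 2.6865 km
7–8: √((-0.0388·111.32)² + (-0.0043·88.33)²) = √(18.655627 + 0.144262) = 4.3359 km
5–9: √((0.0050·111.32)² + (-0.0508·88.33)²) = √(0.309804 + 20.134641) = 4.5216 km
7–9: √((0.0429·111.32)² + (0.0349·88.33)²) = √(22.806623 + 9.503144) = 5.6842 km
4–9: √((0.0576·111.32)² + (0.0376·88.33)²) = √(41.114154 + 11.030423) = 7.2211 km
5–7: √((-0.0379·111.32)² + (-0.0857·88.33)²) = √(17.800197 + 57.303098) = 8.6662 km
5–6: √((-0.0816·111.32)² + (0.0163·88.33)²) = √(82.513824 + 2.072964) = 9.1971 km
6–8: √((0.0049·111.32)² + (-0.1063·88.33)²) = √(0.297535 + 88.162316) = 9.4053 km
8–9: √((0.0817·111.32)² + (0.0392·88.33)²) = √(82.716187 + 11.989156) = 9.7317 km
4–5: √((0.0526·111.32)² + (0.0884·88.33)²) = √(34.286084 + 60.970673) = 9.7600 km
4–6: √((-0.0290·111.32)² + (0.1047·88.33)²) = √(10.421792 + 85.528297) = 9.7954 km
6–7: √((0.0437·111.32)² + (-0.1020·88.33)²) = √(23.665150 + 81.173973) = 10.2391 km
6–9: √((0.0866·111.32)² + (-0.0671·88.33)²) = √(92.935615 + 35.128653) = 11.3165 km
5–8: √((-0.0767·111.32)² + (-0.0900·88.33)²) = √(72.901611 + 63.197730) = 11.6662 km
Closest pair: 4–7 at 1.6537 km.

4 and 7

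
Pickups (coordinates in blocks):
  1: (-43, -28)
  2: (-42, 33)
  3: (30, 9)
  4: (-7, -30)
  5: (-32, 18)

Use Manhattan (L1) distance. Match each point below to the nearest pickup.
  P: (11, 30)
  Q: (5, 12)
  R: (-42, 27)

P→3; Q→3; R→2

P at (11, 30):
  1: 112 blocks
  2: 56 blocks
  3: 40 blocks
  4: 78 blocks
  5: 55 blocks
  → nearest: 3 (40 blocks)
Q at (5, 12):
  1: 88 blocks
  2: 68 blocks
  3: 28 blocks
  4: 54 blocks
  5: 43 blocks
  → nearest: 3 (28 blocks)
R at (-42, 27):
  1: 56 blocks
  2: 6 blocks
  3: 90 blocks
  4: 92 blocks
  5: 19 blocks
  → nearest: 2 (6 blocks)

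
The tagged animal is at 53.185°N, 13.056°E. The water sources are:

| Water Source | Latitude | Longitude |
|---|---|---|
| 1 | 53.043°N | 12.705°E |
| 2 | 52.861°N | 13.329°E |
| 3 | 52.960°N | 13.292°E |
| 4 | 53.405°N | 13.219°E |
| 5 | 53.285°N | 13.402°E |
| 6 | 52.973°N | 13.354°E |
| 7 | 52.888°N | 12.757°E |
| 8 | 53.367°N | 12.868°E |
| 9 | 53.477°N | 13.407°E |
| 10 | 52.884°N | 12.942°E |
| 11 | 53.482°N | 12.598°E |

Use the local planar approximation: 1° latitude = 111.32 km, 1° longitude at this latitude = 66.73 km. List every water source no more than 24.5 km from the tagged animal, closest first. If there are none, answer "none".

Distances from 53.185°N, 13.056°E:
1: 28.257 km
2: 40.407 km
3: 29.586 km
4: 26.797 km
5: 25.632 km
6: 30.861 km
7: 38.616 km
8: 23.830 km
9: 40.065 km
10: 34.360 km
11: 45.024 km
Threshold 24.5 km: 8 (23.830 km) is within range.

8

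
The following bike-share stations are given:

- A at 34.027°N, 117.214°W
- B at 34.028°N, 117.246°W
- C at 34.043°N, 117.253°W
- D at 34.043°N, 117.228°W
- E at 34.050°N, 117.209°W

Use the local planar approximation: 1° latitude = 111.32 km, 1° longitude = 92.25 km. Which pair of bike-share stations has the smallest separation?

B and C

Pairwise distances:
A–B: 2.954 km
A–C: 4.014 km
A–D: 2.200 km
A–E: 2.602 km
B–C: 1.790 km
B–D: 2.355 km
B–E: 4.201 km
C–D: 2.306 km
C–E: 4.133 km
D–E: 1.918 km
Closest pair: B–C at 1.790 km.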